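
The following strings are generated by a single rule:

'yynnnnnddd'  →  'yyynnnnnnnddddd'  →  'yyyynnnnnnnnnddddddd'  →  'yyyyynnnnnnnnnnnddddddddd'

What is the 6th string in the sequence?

Term n consists of n y's, followed by 2n+1 n's, followed by 2n-1 d's, where the shown terms are n = 2, 3, 4, 5.
At n = 7 the blocks have lengths 7, 15, 13.

yyyyyyynnnnnnnnnnnnnnnddddddddddddd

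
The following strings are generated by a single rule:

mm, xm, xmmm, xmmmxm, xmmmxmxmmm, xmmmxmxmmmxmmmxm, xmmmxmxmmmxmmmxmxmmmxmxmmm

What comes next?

Each term (from the third on) is the previous term followed by the one before it: term 3 = xm·mm = xmmm.
So term 8 is xmmmxmxmmmxmmmxmxmmmxmxmmm·xmmmxmxmmmxmmmxm.

xmmmxmxmmmxmmmxmxmmmxmxmmmxmmmxmxmmmxmmmxm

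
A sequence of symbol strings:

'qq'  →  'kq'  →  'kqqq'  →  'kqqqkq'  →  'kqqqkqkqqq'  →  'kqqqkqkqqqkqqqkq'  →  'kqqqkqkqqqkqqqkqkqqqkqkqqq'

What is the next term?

Each term (from the third on) is the previous term followed by the one before it: term 3 = kq·qq = kqqq.
The next term joins kqqqkqkqqqkqqqkqkqqqkqkqqq and kqqqkqkqqqkqqqkq.

kqqqkqkqqqkqqqkqkqqqkqkqqqkqqqkqkqqqkqqqkq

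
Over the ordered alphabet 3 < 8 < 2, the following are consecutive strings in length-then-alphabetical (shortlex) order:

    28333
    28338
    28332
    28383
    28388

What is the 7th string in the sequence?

28323

Stepping forward 2 times from 28388: 28388 → 28382, then the target.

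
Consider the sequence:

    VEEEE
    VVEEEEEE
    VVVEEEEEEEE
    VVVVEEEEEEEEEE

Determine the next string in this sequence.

Reading off run lengths: V runs 1, 2, 3, 4; E runs 4, 6, 8, 10 — each is linear in n, where the shown terms are n = 2, 3, 4, 5.
For the next term, n = 6, so the run lengths are 5, 12.

VVVVVEEEEEEEEEEEE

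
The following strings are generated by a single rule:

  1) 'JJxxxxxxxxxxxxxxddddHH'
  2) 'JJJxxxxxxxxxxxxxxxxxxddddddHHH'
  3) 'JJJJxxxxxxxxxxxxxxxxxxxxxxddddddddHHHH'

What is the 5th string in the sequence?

The n-th term is n-1 J's then 4n+2 x's then 2n-2 d's then n-1 H's, where the shown terms are n = 3, 4, 5.
For term 5, n = 7, so the run lengths are 6, 30, 12, 6.

JJJJJJxxxxxxxxxxxxxxxxxxxxxxxxxxxxxxddddddddddddHHHHHH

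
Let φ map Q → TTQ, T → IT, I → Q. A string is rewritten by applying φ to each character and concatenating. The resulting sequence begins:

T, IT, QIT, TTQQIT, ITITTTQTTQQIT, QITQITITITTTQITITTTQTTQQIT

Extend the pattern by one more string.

Applying the rule to each of the 26 symbols of QITQITITITTTQITITTTQTTQQIT gives the pieces TTQ Q IT TTQ Q IT Q IT Q IT IT IT TTQ Q IT Q IT IT IT TTQ IT IT TTQ TTQ Q IT, which concatenate to the answer.

TTQQITTTQQITQITQITITITTTQQITQITITITTTQITITTTQTTQQIT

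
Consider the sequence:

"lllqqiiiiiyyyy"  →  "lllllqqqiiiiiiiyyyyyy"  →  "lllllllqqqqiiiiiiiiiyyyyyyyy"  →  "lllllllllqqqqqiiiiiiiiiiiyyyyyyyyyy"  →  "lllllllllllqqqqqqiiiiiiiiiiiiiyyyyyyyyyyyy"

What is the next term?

lllllllllllllqqqqqqqiiiiiiiiiiiiiiiyyyyyyyyyyyyyy

Reading off run lengths: l runs 3, 5, 7, 9, 11; q runs 2, 3, 4, 5, 6; i runs 5, 7, 9, 11, 13; y runs 4, 6, 8, 10, 12 — each is linear in n, where the shown terms are n = 2, 3, 4, 5, 6.
Setting n = 7 gives 13, 7, 15, 14 characters in each block.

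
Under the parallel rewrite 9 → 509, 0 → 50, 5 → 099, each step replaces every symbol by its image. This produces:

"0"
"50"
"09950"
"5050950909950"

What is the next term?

0995009950509099505095050950909950

Replace each of the 13 characters of 5050950909950 in place — 099 50 099 50 509 099 50 509 50 509 509 099 50 — and concatenate.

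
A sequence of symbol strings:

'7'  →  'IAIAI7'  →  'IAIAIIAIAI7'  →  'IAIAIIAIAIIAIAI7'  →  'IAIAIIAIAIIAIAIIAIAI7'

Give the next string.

The strings grow by a fixed prefix IAIAI each time.
Applying this once more to IAIAIIAIAIIAIAIIAIAI7:

IAIAIIAIAIIAIAIIAIAIIAIAI7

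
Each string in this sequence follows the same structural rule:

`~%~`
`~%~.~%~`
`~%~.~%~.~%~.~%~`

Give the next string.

Each string is two copies of the previous one joined by '.'.
Doubling ~%~.~%~.~%~.~%~ with '.' between the halves:

~%~.~%~.~%~.~%~.~%~.~%~.~%~.~%~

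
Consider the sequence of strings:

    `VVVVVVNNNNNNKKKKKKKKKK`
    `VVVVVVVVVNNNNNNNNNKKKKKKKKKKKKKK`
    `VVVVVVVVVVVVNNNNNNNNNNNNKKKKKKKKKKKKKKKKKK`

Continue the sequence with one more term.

The n-th term is 3n V's then 3n N's then 4n+2 K's, where the shown terms are n = 2, 3, 4.
Setting n = 5 gives 15, 15, 22 characters in each block.

VVVVVVVVVVVVVVVNNNNNNNNNNNNNNNKKKKKKKKKKKKKKKKKKKKKK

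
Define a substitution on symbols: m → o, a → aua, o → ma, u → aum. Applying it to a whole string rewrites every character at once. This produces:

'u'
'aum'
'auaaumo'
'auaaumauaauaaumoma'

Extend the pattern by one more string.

auaaumauaauaaumoauaaumauaauaaumauaauaaumomaoaua

Applying the rule to each of the 18 symbols of auaaumauaauaaumoma gives the pieces aua aum aua aua aum o aua aum aua aua aum aua aua aum o ma o aua, which concatenate to the answer.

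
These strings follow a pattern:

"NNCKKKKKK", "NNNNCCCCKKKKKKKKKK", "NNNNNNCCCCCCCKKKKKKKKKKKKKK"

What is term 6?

The n-th term is 2n N's then 3n-2 C's then 4n+2 K's (n = 1, 2, …).
At n = 6 the blocks have lengths 12, 16, 26.

NNNNNNNNNNNNCCCCCCCCCCCCCCCCKKKKKKKKKKKKKKKKKKKKKKKKKK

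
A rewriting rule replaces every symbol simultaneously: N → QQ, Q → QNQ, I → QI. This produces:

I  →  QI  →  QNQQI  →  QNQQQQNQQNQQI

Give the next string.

Rewriting the 13 symbols of QNQQQQNQQNQQI one by one yields QNQ QQ QNQ QNQ QNQ QNQ QQ QNQ QNQ QQ QNQ QNQ QI; concatenated:

QNQQQQNQQNQQNQQNQQQQNQQNQQQQNQQNQQI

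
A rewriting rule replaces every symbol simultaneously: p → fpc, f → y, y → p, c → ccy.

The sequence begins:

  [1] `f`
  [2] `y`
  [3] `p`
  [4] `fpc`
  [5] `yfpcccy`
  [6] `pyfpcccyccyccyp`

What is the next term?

Replace each of the 15 characters of pyfpcccyccyccyp in place — fpc p y fpc ccy ccy ccy p ccy ccy p ccy ccy p fpc — and concatenate.

fpcpyfpcccyccyccypccyccypccyccypfpc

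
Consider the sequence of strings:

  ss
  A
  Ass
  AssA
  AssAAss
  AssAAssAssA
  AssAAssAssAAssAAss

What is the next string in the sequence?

AssAAssAssAAssAAssAssAAssAssA

Each term (from the third on) is the previous term followed by the one before it: term 3 = A·ss = Ass.
So term 8 is AssAAssAssAAssAAss·AssAAssAssA.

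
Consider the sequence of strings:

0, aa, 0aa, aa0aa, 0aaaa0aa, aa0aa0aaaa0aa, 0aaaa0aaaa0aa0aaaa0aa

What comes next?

From term 3 onward, concatenate the second-to-last term with the last: 0·aa = 0aa, aa·0aa = aa0aa, …
So term 8 is aa0aa0aaaa0aa·0aaaa0aaaa0aa0aaaa0aa.

aa0aa0aaaa0aa0aaaa0aaaa0aa0aaaa0aa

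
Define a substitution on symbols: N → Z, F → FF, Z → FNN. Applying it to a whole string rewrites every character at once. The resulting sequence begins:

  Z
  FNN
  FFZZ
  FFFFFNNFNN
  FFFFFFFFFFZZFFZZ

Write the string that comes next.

Rewriting the 16 symbols of FFFFFFFFFFZZFFZZ one by one yields FF FF FF FF FF FF FF FF FF FF FNN FNN FF FF FNN FNN; concatenated:

FFFFFFFFFFFFFFFFFFFFFNNFNNFFFFFNNFNN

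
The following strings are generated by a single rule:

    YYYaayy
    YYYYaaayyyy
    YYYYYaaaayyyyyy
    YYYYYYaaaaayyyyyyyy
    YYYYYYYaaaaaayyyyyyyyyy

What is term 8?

Each string has the form Y^{n+2} a^{n+1} y^{2n} (n = 1, 2, …).
At n = 8 the blocks have lengths 10, 9, 16.

YYYYYYYYYYaaaaaaaaayyyyyyyyyyyyyyyy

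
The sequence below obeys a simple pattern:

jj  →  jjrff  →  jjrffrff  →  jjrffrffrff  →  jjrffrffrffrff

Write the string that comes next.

jjrffrffrffrffrff

The strings grow by a fixed suffix rff each time.
One more step from jjrffrffrffrff gives the answer.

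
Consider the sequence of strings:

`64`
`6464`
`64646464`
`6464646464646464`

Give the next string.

64646464646464646464646464646464

s(k+1) = s(k)·s(k) — each term doubles the last.
One more doubling of 6464646464646464 gives the answer.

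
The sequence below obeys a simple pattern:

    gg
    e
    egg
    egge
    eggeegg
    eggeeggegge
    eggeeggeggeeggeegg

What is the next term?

eggeeggeggeeggeeggeggeeggegge

From term 3 onward, concatenate the last term with the second-to-last: e·gg = egg, egg·e = egge, …
The next term joins eggeeggeggeeggeegg and eggeeggegge.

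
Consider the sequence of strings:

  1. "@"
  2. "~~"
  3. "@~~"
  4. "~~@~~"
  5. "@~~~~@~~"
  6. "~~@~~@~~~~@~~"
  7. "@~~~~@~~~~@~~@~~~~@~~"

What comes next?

This is a Fibonacci-style word recurrence s(k) = s(k−2)·s(k−1): e.g. @·~~ = @~~.
So term 8 is ~~@~~@~~~~@~~·@~~~~@~~~~@~~@~~~~@~~.

~~@~~@~~~~@~~@~~~~@~~~~@~~@~~~~@~~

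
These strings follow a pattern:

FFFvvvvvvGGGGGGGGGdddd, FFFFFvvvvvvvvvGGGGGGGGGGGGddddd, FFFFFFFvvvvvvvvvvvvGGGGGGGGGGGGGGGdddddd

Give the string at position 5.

Reading off run lengths: F runs 3, 5, 7; v runs 6, 9, 12; G runs 9, 12, 15; d runs 4, 5, 6 — each is linear in n, where the shown terms are n = 2, 3, 4.
For term 5, n = 6, so the run lengths are 11, 18, 21, 8.

FFFFFFFFFFFvvvvvvvvvvvvvvvvvvGGGGGGGGGGGGGGGGGGGGGdddddddd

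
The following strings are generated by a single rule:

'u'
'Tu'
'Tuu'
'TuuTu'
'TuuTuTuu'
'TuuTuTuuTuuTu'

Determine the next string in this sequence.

TuuTuTuuTuuTuTuuTuTuu

From term 3 onward, concatenate the last term with the second-to-last: Tu·u = Tuu, Tuu·Tu = TuuTu, …
The next term joins TuuTuTuuTuuTu and TuuTuTuu.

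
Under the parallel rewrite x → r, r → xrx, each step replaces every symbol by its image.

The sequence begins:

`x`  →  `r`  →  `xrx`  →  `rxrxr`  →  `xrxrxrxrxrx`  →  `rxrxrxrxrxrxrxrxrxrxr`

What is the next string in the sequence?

xrxrxrxrxrxrxrxrxrxrxrxrxrxrxrxrxrxrxrxrxrx

φ(rxrxrxrxrxrxrxrxrxrxr) expands symbol-by-symbol to xrx r xrx r xrx r xrx r xrx r xrx r xrx r xrx r xrx r xrx r xrx; joining the 21 pieces gives the next term.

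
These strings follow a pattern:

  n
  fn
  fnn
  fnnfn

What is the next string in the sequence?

This is a Fibonacci-style word recurrence s(k) = s(k−1)·s(k−2): e.g. fn·n = fnn.
The next term joins fnnfn and fnn.

fnnfnfnn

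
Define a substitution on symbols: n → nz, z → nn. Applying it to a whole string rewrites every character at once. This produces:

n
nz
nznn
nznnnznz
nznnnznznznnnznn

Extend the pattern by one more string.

φ(nznnnznznznnnznn) expands symbol-by-symbol to nz nn nz nz nz nn nz nn nz nn nz nz nz nn nz nz; joining the 16 pieces gives the next term.

nznnnznznznnnznnnznnnznznznnnznz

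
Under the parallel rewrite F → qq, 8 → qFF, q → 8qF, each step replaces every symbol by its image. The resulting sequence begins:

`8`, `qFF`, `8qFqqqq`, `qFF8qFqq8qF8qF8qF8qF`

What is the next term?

8qFqqqqqFF8qFqq8qF8qFqFF8qFqqqFF8qFqqqFF8qFqqqFF8qFqq

Applying the rule to each of the 20 symbols of qFF8qFqq8qF8qF8qF8qF gives the pieces 8qF qq qq qFF 8qF qq 8qF 8qF qFF 8qF qq qFF 8qF qq qFF 8qF qq qFF 8qF qq, which concatenate to the answer.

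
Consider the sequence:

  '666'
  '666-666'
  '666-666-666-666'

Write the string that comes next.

666-666-666-666-666-666-666-666

s(k+1) = s(k)·-·s(k) — each term doubles the last with '-' between the halves.
One more doubling of 666-666-666-666 gives the answer.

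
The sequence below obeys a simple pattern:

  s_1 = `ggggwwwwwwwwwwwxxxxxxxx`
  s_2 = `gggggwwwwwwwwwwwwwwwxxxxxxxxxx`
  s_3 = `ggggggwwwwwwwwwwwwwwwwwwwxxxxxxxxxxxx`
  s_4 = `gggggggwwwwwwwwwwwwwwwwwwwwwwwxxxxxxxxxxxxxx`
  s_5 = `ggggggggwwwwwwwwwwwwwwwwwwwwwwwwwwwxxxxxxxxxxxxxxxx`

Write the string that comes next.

gggggggggwwwwwwwwwwwwwwwwwwwwwwwwwwwwwwwxxxxxxxxxxxxxxxxxx

Each string has the form g^{n+1} w^{4n-1} x^{2n+2}, where the shown terms are n = 3, 4, 5, 6, 7.
Setting n = 8 gives 9, 31, 18 characters in each block.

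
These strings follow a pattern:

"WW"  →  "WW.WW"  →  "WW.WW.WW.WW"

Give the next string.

Every step duplicates the string with '.' between the halves.
Doubling WW.WW.WW.WW with '.' between the halves:

WW.WW.WW.WW.WW.WW.WW.WW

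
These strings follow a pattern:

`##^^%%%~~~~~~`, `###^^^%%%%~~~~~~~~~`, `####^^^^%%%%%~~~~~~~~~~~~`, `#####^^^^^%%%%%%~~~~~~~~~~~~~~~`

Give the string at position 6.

#######^^^^^^^%%%%%%%%~~~~~~~~~~~~~~~~~~~~~

Reading off run lengths: # runs 2, 3, 4, 5; ^ runs 2, 3, 4, 5; % runs 3, 4, 5, 6; ~ runs 6, 9, 12, 15 — each is linear in n, where the shown terms are n = 2, 3, 4, 5.
For term 6, n = 7, so the run lengths are 7, 7, 8, 21.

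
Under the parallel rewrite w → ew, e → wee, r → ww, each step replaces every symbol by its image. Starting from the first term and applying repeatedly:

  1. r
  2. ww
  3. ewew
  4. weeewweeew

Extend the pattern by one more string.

Expanding weeewweeew: w→ew, e→wee, e→wee, e→wee, w→ew, w→ew, e→wee, e→wee, e→wee, w→ew. Concatenated: ew wee wee wee ew ew wee wee wee ew.

ewweeweeweeewewweeweeweeew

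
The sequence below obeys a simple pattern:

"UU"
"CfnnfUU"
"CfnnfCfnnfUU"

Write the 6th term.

The strings grow by a fixed prefix Cfnnf each time.
From CfnnfCfnnfUU, 3 further steps: CfnnfCfnnfUU → CfnnfCfnnfCfnnfUU → CfnnfCfnnfCfnnfCfnnfUU → (answer).

CfnnfCfnnfCfnnfCfnnfCfnnfUU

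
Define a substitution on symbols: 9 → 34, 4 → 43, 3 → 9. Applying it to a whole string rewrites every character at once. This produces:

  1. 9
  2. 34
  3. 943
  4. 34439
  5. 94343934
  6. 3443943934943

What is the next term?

943439344393494334439

φ(3443943934943) expands symbol-by-symbol to 9 43 43 9 34 43 9 34 9 43 34 43 9; joining the 13 pieces gives the next term.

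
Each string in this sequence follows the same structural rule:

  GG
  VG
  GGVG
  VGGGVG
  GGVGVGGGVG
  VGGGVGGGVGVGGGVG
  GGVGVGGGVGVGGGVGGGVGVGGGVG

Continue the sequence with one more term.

This is a Fibonacci-style word recurrence s(k) = s(k−2)·s(k−1): e.g. GG·VG = GGVG.
Continuing: VGGGVGGGVGVGGGVG · GGVGVGGGVGVGGGVGGGVGVGGGVG gives term 8.

VGGGVGGGVGVGGGVGGGVGVGGGVGVGGGVGGGVGVGGGVG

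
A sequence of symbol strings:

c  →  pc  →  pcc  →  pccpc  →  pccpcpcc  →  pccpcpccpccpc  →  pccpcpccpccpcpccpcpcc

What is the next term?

pccpcpccpccpcpccpcpccpccpcpccpccpc

This is a Fibonacci-style word recurrence s(k) = s(k−1)·s(k−2): e.g. pc·c = pcc.
Continuing: pccpcpccpccpcpccpcpcc · pccpcpccpccpc gives term 8.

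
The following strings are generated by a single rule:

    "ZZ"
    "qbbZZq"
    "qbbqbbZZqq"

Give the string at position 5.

qbbqbbqbbqbbZZqqqq

Each term wraps the previous one in qbb on the left and q on the right.
From qbbqbbZZqq, 2 further steps: qbbqbbZZqq → qbbqbbqbbZZqqq → (answer).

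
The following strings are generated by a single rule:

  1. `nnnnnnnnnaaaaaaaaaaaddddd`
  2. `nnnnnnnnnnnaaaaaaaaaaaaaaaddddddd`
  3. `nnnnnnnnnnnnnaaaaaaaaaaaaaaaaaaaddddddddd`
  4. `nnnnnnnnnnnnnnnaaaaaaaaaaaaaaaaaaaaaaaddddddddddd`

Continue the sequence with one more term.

nnnnnnnnnnnnnnnnnaaaaaaaaaaaaaaaaaaaaaaaaaaaddddddddddddd

Term n consists of 2n+3 n's, followed by 4n-1 a's, followed by 2n-1 d's, where the shown terms are n = 3, 4, 5, 6.
At n = 7 the blocks have lengths 17, 27, 13.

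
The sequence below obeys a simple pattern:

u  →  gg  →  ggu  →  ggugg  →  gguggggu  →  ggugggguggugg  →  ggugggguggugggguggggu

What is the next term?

This is a Fibonacci-style word recurrence s(k) = s(k−1)·s(k−2): e.g. gg·u = ggu.
The next term joins ggugggguggugggguggggu and ggugggguggugg.

gguggggugguggggugggguggugggguggugg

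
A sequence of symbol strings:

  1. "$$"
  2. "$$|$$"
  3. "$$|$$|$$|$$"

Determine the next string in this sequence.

Every step duplicates the string with '|' between the halves.
Doubling $$|$$|$$|$$ with '|' between the halves:

$$|$$|$$|$$|$$|$$|$$|$$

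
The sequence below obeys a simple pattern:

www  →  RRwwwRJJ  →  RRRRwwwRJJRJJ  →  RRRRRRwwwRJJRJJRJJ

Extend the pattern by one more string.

RRRRRRRRwwwRJJRJJRJJRJJ

Every step adds RR to the front and RJJ to the end of the previous string.
So the next term is RR·RRRRRRwwwRJJRJJRJJ·RJJ.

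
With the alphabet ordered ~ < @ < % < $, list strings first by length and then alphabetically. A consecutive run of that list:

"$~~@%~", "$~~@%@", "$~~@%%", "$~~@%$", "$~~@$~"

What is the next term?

Find the rightmost character of $~~@$~ below $, bump it to the next letter, and reset everything to its right to ~.

$~~@$@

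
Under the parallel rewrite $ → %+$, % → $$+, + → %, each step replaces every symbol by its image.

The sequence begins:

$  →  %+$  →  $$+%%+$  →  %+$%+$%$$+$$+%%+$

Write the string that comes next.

$$+%%+$$$+%%+$$$+%+$%+$%%+$%+$%$$+$$+%%+$

Replace each of the 17 characters of %+$%+$%$$+$$+%%+$ in place — $$+ % %+$ $$+ % %+$ $$+ %+$ %+$ % %+$ %+$ % $$+ $$+ % %+$ — and concatenate.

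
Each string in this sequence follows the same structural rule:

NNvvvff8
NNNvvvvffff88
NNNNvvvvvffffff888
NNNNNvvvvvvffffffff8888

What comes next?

Reading off run lengths: N runs 2, 3, 4, 5; v runs 3, 4, 5, 6; f runs 2, 4, 6, 8; 8 runs 1, 2, 3, 4 — each is linear in n (n = 1, 2, …).
Setting n = 5 gives 6, 7, 10, 5 characters in each block.

NNNNNNvvvvvvvffffffffff88888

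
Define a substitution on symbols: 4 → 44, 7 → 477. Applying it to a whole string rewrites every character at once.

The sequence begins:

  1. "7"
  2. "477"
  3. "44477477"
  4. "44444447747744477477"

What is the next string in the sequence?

Rewriting the 20 symbols of 44444447747744477477 one by one yields 44 44 44 44 44 44 44 477 477 44 477 477 44 44 44 477 477 44 477 477; concatenated:

444444444444444774774447747744444447747744477477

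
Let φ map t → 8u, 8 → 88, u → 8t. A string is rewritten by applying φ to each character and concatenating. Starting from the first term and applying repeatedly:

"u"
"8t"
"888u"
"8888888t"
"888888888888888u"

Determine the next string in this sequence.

8888888888888888888888888888888t

φ(888888888888888u) expands symbol-by-symbol to 88 88 88 88 88 88 88 88 88 88 88 88 88 88 88 8t; joining the 16 pieces gives the next term.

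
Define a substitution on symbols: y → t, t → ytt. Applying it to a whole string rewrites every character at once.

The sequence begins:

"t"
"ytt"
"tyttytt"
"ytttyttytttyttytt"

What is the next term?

tyttyttytttyttytttyttyttytttyttytttyttytt

φ(ytttyttytttyttytt) expands symbol-by-symbol to t ytt ytt ytt t ytt ytt t ytt ytt ytt t ytt ytt t ytt ytt; joining the 17 pieces gives the next term.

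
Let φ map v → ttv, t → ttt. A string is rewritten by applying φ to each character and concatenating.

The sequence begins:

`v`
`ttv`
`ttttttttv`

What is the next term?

ttttttttttttttttttttttttttv

Expanding ttttttttv: t→ttt, t→ttt, t→ttt, t→ttt, t→ttt, t→ttt, t→ttt, t→ttt, v→ttv. Concatenated: ttt ttt ttt ttt ttt ttt ttt ttt ttv.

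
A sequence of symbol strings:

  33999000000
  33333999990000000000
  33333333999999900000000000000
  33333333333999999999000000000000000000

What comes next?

33333333333333999999999990000000000000000000000

Reading off run lengths: 3 runs 2, 5, 8, 11; 9 runs 3, 5, 7, 9; 0 runs 6, 10, 14, 18 — each is linear in n (n = 1, 2, …).
Setting n = 5 gives 14, 11, 22 characters in each block.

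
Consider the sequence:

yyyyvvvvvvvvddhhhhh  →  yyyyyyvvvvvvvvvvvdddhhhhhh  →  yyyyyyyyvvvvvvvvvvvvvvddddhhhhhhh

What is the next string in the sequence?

Term n consists of 2n y's, followed by 3n+2 v's, followed by n d's, followed by n+3 h's, where the shown terms are n = 2, 3, 4.
Setting n = 5 gives 10, 17, 5, 8 characters in each block.

yyyyyyyyyyvvvvvvvvvvvvvvvvvdddddhhhhhhhh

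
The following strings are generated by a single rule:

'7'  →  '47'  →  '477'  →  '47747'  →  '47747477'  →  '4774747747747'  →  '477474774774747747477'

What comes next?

4774747747747477474774774747747747

This is a Fibonacci-style word recurrence s(k) = s(k−1)·s(k−2): e.g. 47·7 = 477.
The next term joins 477474774774747747477 and 4774747747747.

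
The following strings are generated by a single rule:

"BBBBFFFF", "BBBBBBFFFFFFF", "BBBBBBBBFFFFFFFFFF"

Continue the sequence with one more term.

BBBBBBBBBBFFFFFFFFFFFFF

Each string has the form B^{2n+2} F^{3n+1} (n = 1, 2, …).
Setting n = 4 gives 10, 13 characters in each block.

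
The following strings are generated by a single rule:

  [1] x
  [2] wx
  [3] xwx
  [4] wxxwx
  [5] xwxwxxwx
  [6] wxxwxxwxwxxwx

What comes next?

Each term (from the third on) is the two preceding terms concatenated in order: term 3 = x·wx = xwx.
Continuing: xwxwxxwx · wxxwxxwxwxxwx gives term 7.

xwxwxxwxwxxwxxwxwxxwx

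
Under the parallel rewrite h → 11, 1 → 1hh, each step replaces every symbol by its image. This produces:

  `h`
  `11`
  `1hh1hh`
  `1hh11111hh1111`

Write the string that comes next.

φ(1hh11111hh1111) expands symbol-by-symbol to 1hh 11 11 1hh 1hh 1hh 1hh 1hh 11 11 1hh 1hh 1hh 1hh; joining the 14 pieces gives the next term.

1hh11111hh1hh1hh1hh1hh11111hh1hh1hh1hh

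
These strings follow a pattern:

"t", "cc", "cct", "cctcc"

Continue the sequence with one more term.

cctcccct

From term 3 onward, concatenate the last term with the second-to-last: cc·t = cct, cct·cc = cctcc, …
Continuing: cctcc · cct gives term 5.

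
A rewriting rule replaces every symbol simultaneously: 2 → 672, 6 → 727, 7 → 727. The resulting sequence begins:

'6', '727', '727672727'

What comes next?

727672727727727672727672727

Rewriting each symbol of 727672727: 7→727, 2→672, 7→727, 6→727, 7→727, 2→672, 7→727, 2→672, 7→727, which concatenates to 727 672 727 727 727 672 727 672 727.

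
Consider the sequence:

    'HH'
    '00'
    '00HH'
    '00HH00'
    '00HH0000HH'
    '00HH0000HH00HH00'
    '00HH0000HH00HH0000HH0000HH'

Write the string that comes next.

00HH0000HH00HH0000HH0000HH00HH0000HH00HH00

From term 3 onward, concatenate the last term with the second-to-last: 00·HH = 00HH, 00HH·00 = 00HH00, …
Continuing: 00HH0000HH00HH0000HH0000HH · 00HH0000HH00HH00 gives term 8.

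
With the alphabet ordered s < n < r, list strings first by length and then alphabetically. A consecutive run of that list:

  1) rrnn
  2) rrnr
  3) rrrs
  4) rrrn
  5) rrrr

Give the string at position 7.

Stepping forward 2 times from rrrr: rrrr → sssss, then the target.

ssssn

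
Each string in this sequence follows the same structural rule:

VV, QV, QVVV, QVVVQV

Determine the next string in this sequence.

QVVVQVQVVV

From term 3 onward, concatenate the last term with the second-to-last: QV·VV = QVVV, QVVV·QV = QVVVQV, …
The next term joins QVVVQV and QVVV.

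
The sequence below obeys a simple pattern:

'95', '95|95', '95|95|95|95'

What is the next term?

Every step duplicates the string with '|' between the halves.
Doubling 95|95|95|95 with '|' between the halves:

95|95|95|95|95|95|95|95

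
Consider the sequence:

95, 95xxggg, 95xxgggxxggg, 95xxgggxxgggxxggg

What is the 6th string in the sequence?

Every step adds xxggg to the end: s(k+1) = s(k)·xxggg.
From 95xxgggxxgggxxggg, 2 further steps: 95xxgggxxgggxxggg → 95xxgggxxgggxxgggxxggg → (answer).

95xxgggxxgggxxgggxxgggxxggg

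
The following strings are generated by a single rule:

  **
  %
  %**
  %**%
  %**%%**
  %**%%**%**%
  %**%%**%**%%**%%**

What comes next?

From term 3 onward, concatenate the last term with the second-to-last: %·** = %**, %**·% = %**%, …
Continuing: %**%%**%**%%**%%** · %**%%**%**% gives term 8.

%**%%**%**%%**%%**%**%%**%**%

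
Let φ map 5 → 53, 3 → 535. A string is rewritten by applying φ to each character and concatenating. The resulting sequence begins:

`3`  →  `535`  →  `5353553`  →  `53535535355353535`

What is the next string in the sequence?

53535535355353535535355353535535355353553

Applying the rule to each of the 17 symbols of 53535535355353535 gives the pieces 53 535 53 535 53 53 535 53 535 53 53 535 53 535 53 535 53, which concatenate to the answer.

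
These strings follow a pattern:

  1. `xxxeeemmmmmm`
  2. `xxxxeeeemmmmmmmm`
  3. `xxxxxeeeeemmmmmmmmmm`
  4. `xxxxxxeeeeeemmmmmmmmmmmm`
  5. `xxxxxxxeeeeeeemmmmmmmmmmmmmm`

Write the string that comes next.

xxxxxxxxeeeeeeeemmmmmmmmmmmmmmmm

The n-th term is n x's then n e's then 2n m's, where the shown terms are n = 3, 4, 5, 6, 7.
Setting n = 8 gives 8, 8, 16 characters in each block.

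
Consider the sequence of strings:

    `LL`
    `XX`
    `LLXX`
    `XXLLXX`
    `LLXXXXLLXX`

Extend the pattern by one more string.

Each term (from the third on) is the two preceding terms concatenated in order: term 3 = LL·XX = LLXX.
The next term joins XXLLXX and LLXXXXLLXX.

XXLLXXLLXXXXLLXX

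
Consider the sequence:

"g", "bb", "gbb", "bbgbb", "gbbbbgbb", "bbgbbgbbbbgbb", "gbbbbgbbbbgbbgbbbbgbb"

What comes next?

bbgbbgbbbbgbbgbbbbgbbbbgbbgbbbbgbb

Each term (from the third on) is the two preceding terms concatenated in order: term 3 = g·bb = gbb.
The next term joins bbgbbgbbbbgbb and gbbbbgbbbbgbbgbbbbgbb.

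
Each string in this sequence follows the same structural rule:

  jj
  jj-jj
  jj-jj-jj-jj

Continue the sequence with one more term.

Each string is two copies of the previous one joined by '-'.
One more doubling of jj-jj-jj-jj gives the answer.

jj-jj-jj-jj-jj-jj-jj-jj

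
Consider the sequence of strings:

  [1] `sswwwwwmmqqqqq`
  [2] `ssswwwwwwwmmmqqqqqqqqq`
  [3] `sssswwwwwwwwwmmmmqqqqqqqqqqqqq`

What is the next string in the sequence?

ssssswwwwwwwwwwwmmmmmqqqqqqqqqqqqqqqqq

The n-th term is n+1 s's then 2n+3 w's then n+1 m's then 4n+1 q's (n = 1, 2, …).
Setting n = 4 gives 5, 11, 5, 17 characters in each block.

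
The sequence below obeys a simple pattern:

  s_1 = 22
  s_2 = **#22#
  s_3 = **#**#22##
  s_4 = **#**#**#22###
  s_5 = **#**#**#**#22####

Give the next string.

**#**#**#**#**#22#####

Every step adds **# to the front and # to the end of the previous string.
One more step from **#**#**#**#22#### gives the answer.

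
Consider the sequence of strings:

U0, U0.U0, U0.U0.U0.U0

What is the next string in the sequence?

Every step duplicates the string with '.' between the halves.
One more doubling of U0.U0.U0.U0 gives the answer.

U0.U0.U0.U0.U0.U0.U0.U0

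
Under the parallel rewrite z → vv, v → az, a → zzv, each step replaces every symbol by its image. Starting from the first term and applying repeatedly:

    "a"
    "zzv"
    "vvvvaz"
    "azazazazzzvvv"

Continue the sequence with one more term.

φ(azazazazzzvvv) expands symbol-by-symbol to zzv vv zzv vv zzv vv zzv vv vv vv az az az; joining the 13 pieces gives the next term.

zzvvvzzvvvzzvvvzzvvvvvvvazazaz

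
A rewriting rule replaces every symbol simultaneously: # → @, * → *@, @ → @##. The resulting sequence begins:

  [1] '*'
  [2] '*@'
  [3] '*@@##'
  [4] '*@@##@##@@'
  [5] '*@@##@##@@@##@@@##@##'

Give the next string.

Rewriting the 21 symbols of *@@##@##@@@##@@@##@## one by one yields *@ @## @## @ @ @## @ @ @## @## @## @ @ @## @## @## @ @ @## @ @; concatenated:

*@@##@##@@@##@@@##@##@##@@@##@##@##@@@##@@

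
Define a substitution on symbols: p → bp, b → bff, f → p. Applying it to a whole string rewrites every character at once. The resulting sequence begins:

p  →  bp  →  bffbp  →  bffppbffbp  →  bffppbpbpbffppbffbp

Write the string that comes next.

Rewriting the 19 symbols of bffppbpbpbffppbffbp one by one yields bff p p bp bp bff bp bff bp bff p p bp bp bff p p bff bp; concatenated:

bffppbpbpbffbpbffbpbffppbpbpbffppbffbp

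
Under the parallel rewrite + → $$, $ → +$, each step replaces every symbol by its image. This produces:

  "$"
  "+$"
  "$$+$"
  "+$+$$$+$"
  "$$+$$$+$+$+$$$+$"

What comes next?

+$+$$$+$+$+$$$+$$$+$$$+$+$+$$$+$

φ($$+$$$+$+$+$$$+$) expands symbol-by-symbol to +$ +$ $$ +$ +$ +$ $$ +$ $$ +$ $$ +$ +$ +$ $$ +$; joining the 16 pieces gives the next term.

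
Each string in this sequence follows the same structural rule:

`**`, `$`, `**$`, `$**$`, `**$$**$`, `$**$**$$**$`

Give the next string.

**$$**$$**$**$$**$

Each term (from the third on) is the two preceding terms concatenated in order: term 3 = **·$ = **$.
Continuing: **$$**$ · $**$**$$**$ gives term 7.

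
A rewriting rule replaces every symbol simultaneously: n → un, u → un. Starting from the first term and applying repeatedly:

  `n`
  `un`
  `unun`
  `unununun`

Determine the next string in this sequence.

unununununununun

Apply φ to unununun symbol by symbol: u→un, n→un, u→un, n→un, u→un, n→un, u→un, n→un; joined: un un un un un un un un.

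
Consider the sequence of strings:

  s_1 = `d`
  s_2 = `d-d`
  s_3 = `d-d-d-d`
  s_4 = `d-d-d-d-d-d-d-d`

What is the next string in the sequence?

d-d-d-d-d-d-d-d-d-d-d-d-d-d-d-d

Each string is two copies of the previous one joined by '-'.
So the next term is two copies of d-d-d-d-d-d-d-d with '-' between the halves.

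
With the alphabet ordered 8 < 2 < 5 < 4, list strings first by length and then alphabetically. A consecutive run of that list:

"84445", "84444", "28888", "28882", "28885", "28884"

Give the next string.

The successor of 28884 increments the rightmost position that isn't already 4 and resets every position after it to 8.

28828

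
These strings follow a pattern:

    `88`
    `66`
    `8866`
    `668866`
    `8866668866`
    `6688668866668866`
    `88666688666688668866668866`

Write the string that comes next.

668866886666886688666688666688668866668866

Each term (from the third on) is the two preceding terms concatenated in order: term 3 = 88·66 = 8866.
So term 8 is 6688668866668866·88666688666688668866668866.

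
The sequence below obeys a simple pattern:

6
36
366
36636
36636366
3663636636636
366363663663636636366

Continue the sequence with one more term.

From term 3 onward, concatenate the last term with the second-to-last: 36·6 = 366, 366·36 = 36636, …
So term 8 is 366363663663636636366·3663636636636.

3663636636636366363663663636636636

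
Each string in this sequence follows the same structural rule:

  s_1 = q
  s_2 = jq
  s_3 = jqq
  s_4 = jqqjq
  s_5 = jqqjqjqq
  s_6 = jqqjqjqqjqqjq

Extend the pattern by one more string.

From term 3 onward, concatenate the last term with the second-to-last: jq·q = jqq, jqq·jq = jqqjq, …
So term 7 is jqqjqjqqjqqjq·jqqjqjqq.

jqqjqjqqjqqjqjqqjqjqq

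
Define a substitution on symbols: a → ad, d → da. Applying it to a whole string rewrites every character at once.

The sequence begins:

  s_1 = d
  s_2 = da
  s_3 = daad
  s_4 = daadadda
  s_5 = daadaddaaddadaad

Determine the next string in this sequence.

φ(daadaddaaddadaad) expands symbol-by-symbol to da ad ad da ad da da ad ad da da ad da ad ad da; joining the 16 pieces gives the next term.

daadaddaaddadaadaddadaaddaadadda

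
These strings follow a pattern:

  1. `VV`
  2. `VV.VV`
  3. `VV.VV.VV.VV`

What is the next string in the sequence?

Each string is two copies of the previous one joined by '.'.
Doubling VV.VV.VV.VV with '.' between the halves:

VV.VV.VV.VV.VV.VV.VV.VV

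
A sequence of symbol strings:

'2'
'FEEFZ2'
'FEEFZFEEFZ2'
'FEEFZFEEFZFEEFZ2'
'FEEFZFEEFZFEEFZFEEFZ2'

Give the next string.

Every step adds FEEFZ at the front: s(k+1) = FEEFZ·s(k).
One more step from FEEFZFEEFZFEEFZFEEFZ2 gives the answer.

FEEFZFEEFZFEEFZFEEFZFEEFZ2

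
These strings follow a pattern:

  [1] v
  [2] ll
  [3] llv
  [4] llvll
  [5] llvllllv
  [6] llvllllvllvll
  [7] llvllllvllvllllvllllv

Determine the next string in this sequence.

llvllllvllvllllvllllvllvllllvllvll

This is a Fibonacci-style word recurrence s(k) = s(k−1)·s(k−2): e.g. ll·v = llv.
So term 8 is llvllllvllvllllvllllv·llvllllvllvll.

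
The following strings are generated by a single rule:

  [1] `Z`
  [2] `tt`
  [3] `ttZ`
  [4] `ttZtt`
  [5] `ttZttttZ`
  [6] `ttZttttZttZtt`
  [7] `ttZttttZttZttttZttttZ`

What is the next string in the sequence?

Each term (from the third on) is the previous term followed by the one before it: term 3 = tt·Z = ttZ.
So term 8 is ttZttttZttZttttZttttZ·ttZttttZttZtt.

ttZttttZttZttttZttttZttZttttZttZtt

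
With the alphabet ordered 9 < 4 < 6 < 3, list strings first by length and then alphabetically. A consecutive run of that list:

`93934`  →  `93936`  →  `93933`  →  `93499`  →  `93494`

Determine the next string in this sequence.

Treat 93494 as a base-4 numeral over the given alphabet and add one, carrying through any trailing 3's.

93496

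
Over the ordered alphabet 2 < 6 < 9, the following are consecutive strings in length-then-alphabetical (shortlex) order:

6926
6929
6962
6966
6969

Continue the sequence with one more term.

6992

The successor of 6969 increments the rightmost position that isn't already 9 and resets every position after it to 2.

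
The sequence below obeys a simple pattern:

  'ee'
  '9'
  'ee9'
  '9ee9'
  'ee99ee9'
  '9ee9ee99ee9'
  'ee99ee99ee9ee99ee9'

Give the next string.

9ee9ee99ee9ee99ee99ee9ee99ee9

From term 3 onward, concatenate the second-to-last term with the last: ee·9 = ee9, 9·ee9 = 9ee9, …
So term 8 is 9ee9ee99ee9·ee99ee99ee9ee99ee9.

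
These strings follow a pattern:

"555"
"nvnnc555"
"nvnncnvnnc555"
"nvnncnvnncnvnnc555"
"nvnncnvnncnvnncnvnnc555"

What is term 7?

Every step adds nvnnc at the front: s(k+1) = nvnnc·s(k).
From nvnncnvnncnvnncnvnnc555, 2 further steps: nvnncnvnncnvnncnvnnc555 → nvnncnvnncnvnncnvnncnvnnc555 → (answer).

nvnncnvnncnvnncnvnncnvnncnvnnc555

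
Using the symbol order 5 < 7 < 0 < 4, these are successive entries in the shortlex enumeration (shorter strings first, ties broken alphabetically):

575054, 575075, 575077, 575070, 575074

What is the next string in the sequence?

575005

Find the rightmost character of 575074 below 4, bump it to the next letter, and reset everything to its right to 5.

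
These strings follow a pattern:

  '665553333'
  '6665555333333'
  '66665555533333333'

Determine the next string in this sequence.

666665555553333333333

Term n consists of n 6's, followed by n+1 5's, followed by 2n 3's, where the shown terms are n = 2, 3, 4.
Setting n = 5 gives 5, 6, 10 characters in each block.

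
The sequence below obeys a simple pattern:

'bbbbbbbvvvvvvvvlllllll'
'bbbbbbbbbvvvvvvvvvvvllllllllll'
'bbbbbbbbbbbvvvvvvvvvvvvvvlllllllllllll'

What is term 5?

Each string has the form b^{2n+3} v^{3n+2} l^{3n+1}, where the shown terms are n = 2, 3, 4.
For term 5, n = 6, so the run lengths are 15, 20, 19.

bbbbbbbbbbbbbbbvvvvvvvvvvvvvvvvvvvvlllllllllllllllllll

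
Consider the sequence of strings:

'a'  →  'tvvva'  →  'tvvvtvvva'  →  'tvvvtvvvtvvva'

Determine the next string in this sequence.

tvvvtvvvtvvvtvvva

The strings grow by a fixed prefix tvvv each time.
One more step from tvvvtvvvtvvva gives the answer.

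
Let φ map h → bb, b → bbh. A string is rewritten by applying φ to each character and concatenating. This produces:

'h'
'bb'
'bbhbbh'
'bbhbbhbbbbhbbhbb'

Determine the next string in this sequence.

bbhbbhbbbbhbbhbbbbhbbhbbhbbhbbbbhbbhbbbbhbbh

Replace each of the 16 characters of bbhbbhbbbbhbbhbb in place — bbh bbh bb bbh bbh bb bbh bbh bbh bbh bb bbh bbh bb bbh bbh — and concatenate.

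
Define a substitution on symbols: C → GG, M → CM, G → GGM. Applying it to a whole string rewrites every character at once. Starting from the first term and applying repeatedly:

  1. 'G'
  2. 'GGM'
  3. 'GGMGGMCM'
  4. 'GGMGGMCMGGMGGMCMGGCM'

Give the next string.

Rewriting the 20 symbols of GGMGGMCMGGMGGMCMGGCM one by one yields GGM GGM CM GGM GGM CM GG CM GGM GGM CM GGM GGM CM GG CM GGM GGM GG CM; concatenated:

GGMGGMCMGGMGGMCMGGCMGGMGGMCMGGMGGMCMGGCMGGMGGMGGCM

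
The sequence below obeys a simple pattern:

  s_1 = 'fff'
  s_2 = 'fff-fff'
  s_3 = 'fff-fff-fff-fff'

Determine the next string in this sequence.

Every step duplicates the string with '-' between the halves.
Doubling fff-fff-fff-fff with '-' between the halves:

fff-fff-fff-fff-fff-fff-fff-fff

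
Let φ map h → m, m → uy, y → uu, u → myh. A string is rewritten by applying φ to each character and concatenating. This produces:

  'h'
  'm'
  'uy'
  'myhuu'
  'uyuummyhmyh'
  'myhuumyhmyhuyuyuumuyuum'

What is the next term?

φ(myhuumyhmyhuyuyuumuyuum) expands symbol-by-symbol to uy uu m myh myh uy uu m uy uu m myh uu myh uu myh myh uy myh uu myh myh uy; joining the 23 pieces gives the next term.

uyuummyhmyhuyuumuyuummyhuumyhuumyhmyhuymyhuumyhmyhuy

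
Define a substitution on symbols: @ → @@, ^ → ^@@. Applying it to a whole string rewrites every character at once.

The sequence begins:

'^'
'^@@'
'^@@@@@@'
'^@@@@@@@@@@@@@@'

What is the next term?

^@@@@@@@@@@@@@@@@@@@@@@@@@@@@@@

Applying the rule to each of the 15 symbols of ^@@@@@@@@@@@@@@ gives the pieces ^@@ @@ @@ @@ @@ @@ @@ @@ @@ @@ @@ @@ @@ @@ @@, which concatenate to the answer.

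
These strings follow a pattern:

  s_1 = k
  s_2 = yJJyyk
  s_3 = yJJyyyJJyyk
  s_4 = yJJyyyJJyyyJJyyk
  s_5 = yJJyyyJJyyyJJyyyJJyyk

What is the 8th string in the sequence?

yJJyyyJJyyyJJyyyJJyyyJJyyyJJyyyJJyyk

Every step adds yJJyy at the front: s(k+1) = yJJyy·s(k).
From yJJyyyJJyyyJJyyyJJyyk, 3 further steps: yJJyyyJJyyyJJyyyJJyyk → yJJyyyJJyyyJJyyyJJyyyJJyyk → yJJyyyJJyyyJJyyyJJyyyJJyyyJJyyk → (answer).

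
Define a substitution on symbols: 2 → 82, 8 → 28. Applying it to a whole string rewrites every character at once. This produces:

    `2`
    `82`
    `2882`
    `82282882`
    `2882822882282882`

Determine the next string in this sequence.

Rewriting the 16 symbols of 2882822882282882 one by one yields 82 28 28 82 28 82 82 28 28 82 82 28 82 28 28 82; concatenated:

82282882288282282882822882282882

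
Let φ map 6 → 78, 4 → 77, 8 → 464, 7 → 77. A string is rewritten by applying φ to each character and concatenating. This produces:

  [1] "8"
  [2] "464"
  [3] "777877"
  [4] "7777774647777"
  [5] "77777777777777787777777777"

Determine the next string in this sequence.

Replace each of the 26 characters of 77777777777777787777777777 in place — 77 77 77 77 77 77 77 77 77 77 77 77 77 77 77 464 77 77 77 77 77 77 77 77 77 77 — and concatenate.

77777777777777777777777777777746477777777777777777777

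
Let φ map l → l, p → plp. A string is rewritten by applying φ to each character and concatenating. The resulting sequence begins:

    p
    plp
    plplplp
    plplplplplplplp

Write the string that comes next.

Applying the rule to each of the 15 symbols of plplplplplplplp gives the pieces plp l plp l plp l plp l plp l plp l plp l plp, which concatenate to the answer.

plplplplplplplplplplplplplplplp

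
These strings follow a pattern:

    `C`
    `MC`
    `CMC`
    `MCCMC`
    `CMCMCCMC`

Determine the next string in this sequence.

MCCMCCMCMCCMC

This is a Fibonacci-style word recurrence s(k) = s(k−2)·s(k−1): e.g. C·MC = CMC.
So term 6 is MCCMC·CMCMCCMC.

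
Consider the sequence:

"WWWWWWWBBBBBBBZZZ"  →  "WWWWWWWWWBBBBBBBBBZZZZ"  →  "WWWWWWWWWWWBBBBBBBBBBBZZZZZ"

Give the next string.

WWWWWWWWWWWWWBBBBBBBBBBBBBZZZZZZ

The n-th term is 2n+1 W's then 2n+1 B's then n Z's, where the shown terms are n = 3, 4, 5.
At n = 6 the blocks have lengths 13, 13, 6.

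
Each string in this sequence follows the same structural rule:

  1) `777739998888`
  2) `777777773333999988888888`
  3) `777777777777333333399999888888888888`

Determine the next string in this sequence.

777777777777777733333333339999998888888888888888

Reading off run lengths: 7 runs 4, 8, 12; 3 runs 1, 4, 7; 9 runs 3, 4, 5; 8 runs 4, 8, 12 — each is linear in n (n = 1, 2, …).
At n = 4 the blocks have lengths 16, 10, 6, 16.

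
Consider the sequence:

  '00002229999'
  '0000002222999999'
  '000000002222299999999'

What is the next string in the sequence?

00000000002222229999999999

The n-th term is 2n 0's then n+1 2's then 2n 9's, where the shown terms are n = 2, 3, 4.
Setting n = 5 gives 10, 6, 10 characters in each block.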